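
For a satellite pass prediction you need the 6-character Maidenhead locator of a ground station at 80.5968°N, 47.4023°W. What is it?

GR60ho

Add 180° to longitude and 90° to latitude: 132.5977, 170.5968.
Field: lon ⌊132.5977/20⌋ = 6 → G; lat ⌊170.5968/10⌋ = 17 → R.
Square: lon ⌊12.5977/2⌋ = 6; lat ⌊0.5968/1⌋ = 0.
Subsquare: lon ⌊0.5977/0.0833333⌋ = 7 → h; lat ⌊0.5968/0.0416667⌋ = 14 → o.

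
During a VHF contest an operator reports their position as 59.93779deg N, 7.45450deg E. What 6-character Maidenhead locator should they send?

Offset from 180°W / 90°S: lon 187.4545°, lat 149.9378°.
Field: lon ⌊187.4545/20⌋ = 9 → J; lat ⌊149.9378/10⌋ = 14 → O.
Square: lon ⌊7.4545/2⌋ = 3; lat ⌊9.9378/1⌋ = 9.
Subsquare: lon ⌊1.4545/0.0833333⌋ = 17 → r; lat ⌊0.9378/0.0416667⌋ = 22 → w.

JO39rw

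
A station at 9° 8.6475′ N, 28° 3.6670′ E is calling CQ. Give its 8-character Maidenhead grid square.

KJ49ad74

Shift to the Maidenhead origin (180°W, 90°S): lon 208.06112, lat 99.14413.
Field (20°×10°, letters A–R): lon ⌊208.06112/20⌋ = 10 → K; lat ⌊99.14413/10⌋ = 9 → J.
Square (2°×1°, digits 0–9): lon ⌊8.06112/2⌋ = 4; lat ⌊9.14413/1⌋ = 9.
Subsquare (5′×2.5′, letters a–x): lon ⌊0.06112/0.0833333⌋ = 0 → a; lat ⌊0.14413/0.0416667⌋ = 3 → d.
Extended square (30″×15″, digits 0–9): lon ⌊0.06112/0.00833333⌋ = 7; lat ⌊0.01913/0.00416667⌋ = 4.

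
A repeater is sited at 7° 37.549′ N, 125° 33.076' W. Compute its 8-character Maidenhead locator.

Add 180° to longitude and 90° to latitude: 54.44873, 97.62582.
Field: lon ⌊54.44873/20⌋ = 2 → C; lat ⌊97.62582/10⌋ = 9 → J.
Square: lon ⌊14.44873/2⌋ = 7; lat ⌊7.62582/1⌋ = 7.
Subsquare: lon ⌊0.44873/0.0833333⌋ = 5 → f; lat ⌊0.62582/0.0416667⌋ = 15 → p.
Extended square: lon ⌊0.03207/0.00833333⌋ = 3; lat ⌊0.00082/0.00416667⌋ = 0.

CJ77fp30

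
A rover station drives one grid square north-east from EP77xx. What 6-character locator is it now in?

Longitude subsquare x = 23; +1 → 24, wraps to 0 = a, carry into square.
Longitude square 7; +1 → 8.
Latitude subsquare x = 23; +1 → 24, wraps to 0 = a, carry into square.
Latitude square 7; +1 → 8.

EP88aa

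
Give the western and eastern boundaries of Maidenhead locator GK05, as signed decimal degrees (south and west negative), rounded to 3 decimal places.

-60.000, -58.000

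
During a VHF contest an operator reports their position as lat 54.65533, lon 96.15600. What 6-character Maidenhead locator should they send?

NO84bp

Shift to the Maidenhead origin (180°W, 90°S): lon 276.1560, lat 144.6553.
Field: lon ⌊276.1560/20⌋ = 13 → N; lat ⌊144.6553/10⌋ = 14 → O.
Square: lon ⌊16.1560/2⌋ = 8; lat ⌊4.6553/1⌋ = 4.
Subsquare: lon ⌊0.1560/0.0833333⌋ = 1 → b; lat ⌊0.6553/0.0416667⌋ = 15 → p.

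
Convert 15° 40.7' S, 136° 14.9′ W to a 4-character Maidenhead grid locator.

CH14

Offset from 180°W / 90°S: lon 43.75°, lat 74.32°.
Field: 43.75/20 → 2 → C, 74.32/10 → 7 → H; chars CH.
Square: 3.75/2 → 1, 4.32/1 → 4; chars 14.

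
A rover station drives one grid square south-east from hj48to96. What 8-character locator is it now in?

HJ48uo05

Longitude extended square 9; +1 → 10, wraps to 0, carry into subsquare.
Longitude subsquare t = 19; +1 → 20 = u.
Latitude extended square 6; −1 → 5.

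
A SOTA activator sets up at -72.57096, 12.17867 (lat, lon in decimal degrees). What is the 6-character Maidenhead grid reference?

JB67ck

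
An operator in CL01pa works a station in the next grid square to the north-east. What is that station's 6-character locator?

CL01qb

Longitude subsquare p = 15; +1 → 16 = q.
Latitude subsquare a = 0; +1 → 1 = b.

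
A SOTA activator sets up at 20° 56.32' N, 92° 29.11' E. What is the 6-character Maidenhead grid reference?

NL60fw

Add 180° to longitude and 90° to latitude: 272.4852, 110.9387.
Field: 272.4852/20 → 13 → N, 110.9387/10 → 11 → L; chars NL.
Square: 12.4852/2 → 6, 0.9387/1 → 0; chars 60.
Subsquare: 0.4852/0.0833333 → 5 → f, 0.9387/0.0416667 → 22 → w; chars fw.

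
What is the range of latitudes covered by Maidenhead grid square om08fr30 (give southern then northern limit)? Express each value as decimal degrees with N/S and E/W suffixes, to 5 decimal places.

38.70833° N, 38.71250° N

Field O=14, M=12: +14·20° lon, +12·10° lat → SW at lon 100°, lat 30°.
Square 0, 8: +0·2° lon, +8·1° lat → SW at lon 100°, lat 38°.
Subsquare f=5, r=17: +5·0.0833333° lon, +17·0.0416667° lat → SW at lon 100.417°, lat 38.7083°.
Extended square 3, 0: +3·0.00833333° lon, +0·0.00416667° lat → SW at lon 100.442°, lat 38.7083°.
Cell spans 0.00833333° lon × 0.00416667° lat.
south 38.70833° N, north 38.71250° N.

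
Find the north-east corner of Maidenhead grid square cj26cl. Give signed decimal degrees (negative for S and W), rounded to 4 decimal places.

6.5000, -135.7500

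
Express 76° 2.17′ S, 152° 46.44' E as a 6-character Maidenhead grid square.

QB63jx

Offset from 180°W / 90°S: lon 332.7740°, lat 13.9638°.
Field: lon ⌊332.7740/20⌋ = 16 → Q; lat ⌊13.9638/10⌋ = 1 → B.
Square: lon ⌊12.7740/2⌋ = 6; lat ⌊3.9638/1⌋ = 3.
Subsquare: lon ⌊0.7740/0.0833333⌋ = 9 → j; lat ⌊0.9638/0.0416667⌋ = 23 → x.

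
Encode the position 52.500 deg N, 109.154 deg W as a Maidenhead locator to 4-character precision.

DO52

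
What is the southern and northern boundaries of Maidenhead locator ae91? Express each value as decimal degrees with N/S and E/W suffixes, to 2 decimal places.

Field A=0, E=4: +0·20° lon, +4·10° lat → SW at lon -180°, lat -50°.
Square 9, 1: +9·2° lon, +1·1° lat → SW at lon -162°, lat -49°.
Cell spans 2° lon × 1° lat.
south 49.00° S, north 48.00° S.

49.00° S, 48.00° S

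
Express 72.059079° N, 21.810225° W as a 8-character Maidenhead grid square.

HQ92cb24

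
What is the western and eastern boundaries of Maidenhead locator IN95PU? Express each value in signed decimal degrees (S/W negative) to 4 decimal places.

Field I=8, N=13: +8·20° lon, +13·10° lat → SW at lon -20°, lat 40°.
Square 9, 5: +9·2° lon, +5·1° lat → SW at lon -2°, lat 45°.
Subsquare p=15, u=20: +15·0.0833333° lon, +20·0.0416667° lat → SW at lon -0.75°, lat 45.8333°.
Cell spans 0.0833333° lon × 0.0416667° lat.
west -0.7500, east -0.6667.

-0.7500, -0.6667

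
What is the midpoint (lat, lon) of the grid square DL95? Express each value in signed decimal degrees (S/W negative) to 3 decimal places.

25.500, -101.000

Field D=3, L=11: +3·20° lon, +11·10° lat → SW at lon -120°, lat 20°.
Square 9, 5: +9·2° lon, +5·1° lat → SW at lon -102°, lat 25°.
Cell spans 2° lon × 1° lat. Centre is SW corner plus half of each.
latitude 25.500, longitude -101.000.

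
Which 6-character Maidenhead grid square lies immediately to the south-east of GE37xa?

GE46ax

Longitude subsquare x = 23; +1 → 24, wraps to 0 = a, carry into square.
Longitude square 3; +1 → 4.
Latitude subsquare a = 0; −1 → -1, wraps to 23 = x, carry into square.
Latitude square 7; −1 → 6.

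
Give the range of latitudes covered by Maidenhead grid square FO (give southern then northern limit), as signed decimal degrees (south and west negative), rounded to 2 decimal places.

50.00, 60.00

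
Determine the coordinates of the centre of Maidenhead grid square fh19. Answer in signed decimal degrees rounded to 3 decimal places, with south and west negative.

-10.500, -77.000

Field F=5, H=7: +5·20° lon, +7·10° lat → SW at lon -80°, lat -20°.
Square 1, 9: +1·2° lon, +9·1° lat → SW at lon -78°, lat -11°.
Cell spans 2° lon × 1° lat. Centre is SW corner plus half of each.
latitude -10.500, longitude -77.000.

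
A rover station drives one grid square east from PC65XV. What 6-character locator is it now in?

PC75av

Longitude subsquare x = 23; +1 → 24, wraps to 0 = a, carry into square.
Longitude square 6; +1 → 7.
The latitude characters are unchanged.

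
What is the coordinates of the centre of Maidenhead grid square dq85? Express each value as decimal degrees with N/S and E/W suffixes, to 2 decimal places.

Field D=3, Q=16: +3·20° lon, +16·10° lat → SW at lon -120°, lat 70°.
Square 8, 5: +8·2° lon, +5·1° lat → SW at lon -104°, lat 75°.
Cell spans 2° lon × 1° lat. Centre is SW corner plus half of each.
latitude 75.50° N, longitude 103.00° W.

75.50° N, 103.00° W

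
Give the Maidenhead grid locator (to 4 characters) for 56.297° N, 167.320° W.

AO66

Shift to the Maidenhead origin (180°W, 90°S): lon 12.68, lat 146.30.
Field: 12.68/20 → 0 → A, 146.30/10 → 14 → O; chars AO.
Square: 12.68/2 → 6, 6.30/1 → 6; chars 66.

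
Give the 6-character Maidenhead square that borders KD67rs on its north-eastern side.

Longitude subsquare r = 17; +1 → 18 = s.
Latitude subsquare s = 18; +1 → 19 = t.

KD67st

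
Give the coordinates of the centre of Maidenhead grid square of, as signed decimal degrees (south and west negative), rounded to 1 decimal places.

Field O=14, F=5: +14·20° lon, +5·10° lat → SW at lon 100°, lat -40°.
Cell spans 20° lon × 10° lat. Centre is SW corner plus half of each.
latitude -35.0, longitude 110.0.

-35.0, 110.0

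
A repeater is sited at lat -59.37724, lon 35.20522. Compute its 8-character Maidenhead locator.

KD70oo49

Add 180° to longitude and 90° to latitude: 215.20522, 30.62276.
Field: lon ⌊215.20522/20⌋ = 10 → K; lat ⌊30.62276/10⌋ = 3 → D.
Square: lon ⌊15.20522/2⌋ = 7; lat ⌊0.62276/1⌋ = 0.
Subsquare: lon ⌊1.20522/0.0833333⌋ = 14 → o; lat ⌊0.62276/0.0416667⌋ = 14 → o.
Extended square: lon ⌊0.03855/0.00833333⌋ = 4; lat ⌊0.03943/0.00416667⌋ = 9.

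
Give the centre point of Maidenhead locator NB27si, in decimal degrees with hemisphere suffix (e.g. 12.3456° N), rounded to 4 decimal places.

Field N=13, B=1: +13·20° lon, +1·10° lat → SW at lon 80°, lat -80°.
Square 2, 7: +2·2° lon, +7·1° lat → SW at lon 84°, lat -73°.
Subsquare s=18, i=8: +18·0.0833333° lon, +8·0.0416667° lat → SW at lon 85.5°, lat -72.6667°.
Cell spans 0.0833333° lon × 0.0416667° lat. Centre is SW corner plus half of each.
latitude 72.6458° S, longitude 85.5417° E.

72.6458° S, 85.5417° E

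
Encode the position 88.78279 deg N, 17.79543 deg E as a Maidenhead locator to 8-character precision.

Shift to the Maidenhead origin (180°W, 90°S): lon 197.79543, lat 178.78279.
Field: lon ⌊197.79543/20⌋ = 9 → J; lat ⌊178.78279/10⌋ = 17 → R.
Square: lon ⌊17.79543/2⌋ = 8; lat ⌊8.78279/1⌋ = 8.
Subsquare: lon ⌊1.79543/0.0833333⌋ = 21 → v; lat ⌊0.78279/0.0416667⌋ = 18 → s.
Extended square: lon ⌊0.04543/0.00833333⌋ = 5; lat ⌊0.03279/0.00416667⌋ = 7.

JR88vs57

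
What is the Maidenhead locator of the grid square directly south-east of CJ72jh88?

CJ72jh97

Longitude extended square 8; +1 → 9.
Latitude extended square 8; −1 → 7.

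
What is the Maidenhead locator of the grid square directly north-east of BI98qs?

BI98rt

Longitude subsquare q = 16; +1 → 17 = r.
Latitude subsquare s = 18; +1 → 19 = t.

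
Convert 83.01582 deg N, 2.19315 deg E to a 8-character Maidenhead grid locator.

JR13ca33

Shift to the Maidenhead origin (180°W, 90°S): lon 182.19315, lat 173.01582.
Field: lon ⌊182.19315/20⌋ = 9 → J; lat ⌊173.01582/10⌋ = 17 → R.
Square: lon ⌊2.19315/2⌋ = 1; lat ⌊3.01582/1⌋ = 3.
Subsquare: lon ⌊0.19315/0.0833333⌋ = 2 → c; lat ⌊0.01582/0.0416667⌋ = 0 → a.
Extended square: lon ⌊0.02648/0.00833333⌋ = 3; lat ⌊0.01582/0.00416667⌋ = 3.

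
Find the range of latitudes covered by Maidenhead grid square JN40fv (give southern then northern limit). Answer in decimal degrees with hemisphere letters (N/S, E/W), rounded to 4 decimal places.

40.8750° N, 40.9167° N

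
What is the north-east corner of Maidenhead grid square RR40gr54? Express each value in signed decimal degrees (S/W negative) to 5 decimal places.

Field R=17, R=17: +17·20° lon, +17·10° lat → SW at lon 160°, lat 80°.
Square 4, 0: +4·2° lon, +0·1° lat → SW at lon 168°, lat 80°.
Subsquare g=6, r=17: +6·0.0833333° lon, +17·0.0416667° lat → SW at lon 168.5°, lat 80.7083°.
Extended square 5, 4: +5·0.00833333° lon, +4·0.00416667° lat → SW at lon 168.542°, lat 80.725°.
Cell spans 0.00833333° lon × 0.00416667° lat. NE corner is SW corner plus one full cell.
latitude 80.72917, longitude 168.55000.

80.72917, 168.55000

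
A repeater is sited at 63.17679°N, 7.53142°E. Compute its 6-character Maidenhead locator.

JP33se

Add 180° to longitude and 90° to latitude: 187.5314, 153.1768.
Field (20°×10°, letters A–R): 187.5314/20 → 9 → J, 153.1768/10 → 15 → P; chars JP.
Square (2°×1°, digits 0–9): 7.5314/2 → 3, 3.1768/1 → 3; chars 33.
Subsquare (5′×2.5′, letters a–x): 1.5314/0.0833333 → 18 → s, 0.1768/0.0416667 → 4 → e; chars se.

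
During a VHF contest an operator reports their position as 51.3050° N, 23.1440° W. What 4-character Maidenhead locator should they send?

HO81

Shift to the Maidenhead origin (180°W, 90°S): lon 156.86, lat 141.31.
Field: lon ⌊156.86/20⌋ = 7 → H; lat ⌊141.31/10⌋ = 14 → O.
Square: lon ⌊16.86/2⌋ = 8; lat ⌊1.31/1⌋ = 1.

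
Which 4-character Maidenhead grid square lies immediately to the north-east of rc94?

AC05

Longitude square 9; +1 → 10, wraps to 0, carry into field.
Longitude field R = 17; +1 → 18, wraps to 0 = A, wrapping around the antimeridian.
Latitude square 4; +1 → 5.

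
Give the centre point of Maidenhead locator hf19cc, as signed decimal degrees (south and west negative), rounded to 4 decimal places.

-30.8958, -37.7917

Field H=7, F=5: +7·20° lon, +5·10° lat → SW at lon -40°, lat -40°.
Square 1, 9: +1·2° lon, +9·1° lat → SW at lon -38°, lat -31°.
Subsquare c=2, c=2: +2·0.0833333° lon, +2·0.0416667° lat → SW at lon -37.8333°, lat -30.9167°.
Cell spans 0.0833333° lon × 0.0416667° lat. Centre is SW corner plus half of each.
latitude -30.8958, longitude -37.7917.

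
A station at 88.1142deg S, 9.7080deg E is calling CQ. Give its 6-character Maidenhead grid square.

JA41uv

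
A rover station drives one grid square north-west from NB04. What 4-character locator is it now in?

MB95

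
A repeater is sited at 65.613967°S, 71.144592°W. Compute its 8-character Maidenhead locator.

FC44kj22

Shift to the Maidenhead origin (180°W, 90°S): lon 108.85541, lat 24.38603.
Field (20°×10°, letters A–R): 108.85541/20 → 5 → F, 24.38603/10 → 2 → C; chars FC.
Square (2°×1°, digits 0–9): 8.85541/2 → 4, 4.38603/1 → 4; chars 44.
Subsquare (5′×2.5′, letters a–x): 0.85541/0.0833333 → 10 → k, 0.38603/0.0416667 → 9 → j; chars kj.
Extended square (30″×15″, digits 0–9): 0.02207/0.00833333 → 2, 0.01103/0.00416667 → 2; chars 22.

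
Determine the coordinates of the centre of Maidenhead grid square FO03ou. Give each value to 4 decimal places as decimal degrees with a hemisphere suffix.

Field F=5, O=14: +5·20° lon, +14·10° lat → SW at lon -80°, lat 50°.
Square 0, 3: +0·2° lon, +3·1° lat → SW at lon -80°, lat 53°.
Subsquare o=14, u=20: +14·0.0833333° lon, +20·0.0416667° lat → SW at lon -78.8333°, lat 53.8333°.
Cell spans 0.0833333° lon × 0.0416667° lat. Centre is SW corner plus half of each.
latitude 53.8542° N, longitude 78.7917° W.

53.8542° N, 78.7917° W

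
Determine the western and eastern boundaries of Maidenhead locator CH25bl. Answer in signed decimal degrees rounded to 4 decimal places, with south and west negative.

Field C=2, H=7: +2·20° lon, +7·10° lat → SW at lon -140°, lat -20°.
Square 2, 5: +2·2° lon, +5·1° lat → SW at lon -136°, lat -15°.
Subsquare b=1, l=11: +1·0.0833333° lon, +11·0.0416667° lat → SW at lon -135.917°, lat -14.5417°.
Cell spans 0.0833333° lon × 0.0416667° lat.
west -135.9167, east -135.8333.

-135.9167, -135.8333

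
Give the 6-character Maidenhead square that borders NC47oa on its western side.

NC47na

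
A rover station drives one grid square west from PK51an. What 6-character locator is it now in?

PK41xn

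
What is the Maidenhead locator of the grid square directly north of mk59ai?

MK59aj

Latitude subsquare i = 8; +1 → 9 = j.
The longitude characters are unchanged.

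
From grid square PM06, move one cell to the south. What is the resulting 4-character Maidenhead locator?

PM05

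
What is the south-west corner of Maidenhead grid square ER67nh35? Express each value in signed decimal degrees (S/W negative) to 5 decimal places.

87.31250, -86.89167

Field E=4, R=17: +4·20° lon, +17·10° lat → SW at lon -100°, lat 80°.
Square 6, 7: +6·2° lon, +7·1° lat → SW at lon -88°, lat 87°.
Subsquare n=13, h=7: +13·0.0833333° lon, +7·0.0416667° lat → SW at lon -86.9167°, lat 87.2917°.
Extended square 3, 5: +3·0.00833333° lon, +5·0.00416667° lat → SW at lon -86.8917°, lat 87.3125°.
latitude 87.31250, longitude -86.89167.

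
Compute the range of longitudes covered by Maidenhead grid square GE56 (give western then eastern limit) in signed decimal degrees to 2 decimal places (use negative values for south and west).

Field G=6, E=4: +6·20° lon, +4·10° lat → SW at lon -60°, lat -50°.
Square 5, 6: +5·2° lon, +6·1° lat → SW at lon -50°, lat -44°.
Cell spans 2° lon × 1° lat.
west -50.00, east -48.00.

-50.00, -48.00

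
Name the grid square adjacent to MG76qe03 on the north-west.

Longitude extended square 0; −1 → -1, wraps to 9, carry into subsquare.
Longitude subsquare q = 16; −1 → 15 = p.
Latitude extended square 3; +1 → 4.

MG76pe94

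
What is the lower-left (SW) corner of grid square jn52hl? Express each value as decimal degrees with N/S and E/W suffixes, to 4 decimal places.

42.4583° N, 10.5833° E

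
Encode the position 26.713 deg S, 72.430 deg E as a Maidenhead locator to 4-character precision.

Offset from 180°W / 90°S: lon 252.43°, lat 63.29°.
Field: 252.43/20 → 12 → M, 63.29/10 → 6 → G; chars MG.
Square: 12.43/2 → 6, 3.29/1 → 3; chars 63.

MG63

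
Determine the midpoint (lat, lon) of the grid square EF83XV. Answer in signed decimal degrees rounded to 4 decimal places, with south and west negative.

Field E=4, F=5: +4·20° lon, +5·10° lat → SW at lon -100°, lat -40°.
Square 8, 3: +8·2° lon, +3·1° lat → SW at lon -84°, lat -37°.
Subsquare x=23, v=21: +23·0.0833333° lon, +21·0.0416667° lat → SW at lon -82.0833°, lat -36.125°.
Cell spans 0.0833333° lon × 0.0416667° lat. Centre is SW corner plus half of each.
latitude -36.1042, longitude -82.0417.

-36.1042, -82.0417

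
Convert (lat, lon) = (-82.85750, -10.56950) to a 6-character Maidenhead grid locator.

IA47rd

Shift to the Maidenhead origin (180°W, 90°S): lon 169.4305, lat 7.1425.
Field: lon ⌊169.4305/20⌋ = 8 → I; lat ⌊7.1425/10⌋ = 0 → A.
Square: lon ⌊9.4305/2⌋ = 4; lat ⌊7.1425/1⌋ = 7.
Subsquare: lon ⌊1.4305/0.0833333⌋ = 17 → r; lat ⌊0.1425/0.0416667⌋ = 3 → d.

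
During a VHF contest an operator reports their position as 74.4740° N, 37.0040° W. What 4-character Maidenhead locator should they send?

Offset from 180°W / 90°S: lon 143.00°, lat 164.47°.
Field (20°×10°, letters A–R): lon ⌊143.00/20⌋ = 7 → H; lat ⌊164.47/10⌋ = 16 → Q.
Square (2°×1°, digits 0–9): lon ⌊3.00/2⌋ = 1; lat ⌊4.47/1⌋ = 4.

HQ14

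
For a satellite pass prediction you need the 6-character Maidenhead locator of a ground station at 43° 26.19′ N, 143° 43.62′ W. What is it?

Add 180° to longitude and 90° to latitude: 36.2730, 133.4365.
Field (20°×10°, letters A–R): lon ⌊36.2730/20⌋ = 1 → B; lat ⌊133.4365/10⌋ = 13 → N.
Square (2°×1°, digits 0–9): lon ⌊16.2730/2⌋ = 8; lat ⌊3.4365/1⌋ = 3.
Subsquare (5′×2.5′, letters a–x): lon ⌊0.2730/0.0833333⌋ = 3 → d; lat ⌊0.4365/0.0416667⌋ = 10 → k.

BN83dk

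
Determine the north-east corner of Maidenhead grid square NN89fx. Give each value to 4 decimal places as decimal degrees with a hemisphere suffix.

50.0000° N, 96.5000° E

Field N=13, N=13: +13·20° lon, +13·10° lat → SW at lon 80°, lat 40°.
Square 8, 9: +8·2° lon, +9·1° lat → SW at lon 96°, lat 49°.
Subsquare f=5, x=23: +5·0.0833333° lon, +23·0.0416667° lat → SW at lon 96.4167°, lat 49.9583°.
Cell spans 0.0833333° lon × 0.0416667° lat. NE corner is SW corner plus one full cell.
latitude 50.0000° N, longitude 96.5000° E.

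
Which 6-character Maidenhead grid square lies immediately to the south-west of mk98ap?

MK88xo

Longitude subsquare a = 0; −1 → -1, wraps to 23 = x, carry into square.
Longitude square 9; −1 → 8.
Latitude subsquare p = 15; −1 → 14 = o.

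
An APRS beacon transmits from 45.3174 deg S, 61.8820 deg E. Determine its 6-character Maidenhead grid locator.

Add 180° to longitude and 90° to latitude: 241.8820, 44.6826.
Field: lon ⌊241.8820/20⌋ = 12 → M; lat ⌊44.6826/10⌋ = 4 → E.
Square: lon ⌊1.8820/2⌋ = 0; lat ⌊4.6826/1⌋ = 4.
Subsquare: lon ⌊1.8820/0.0833333⌋ = 22 → w; lat ⌊0.6826/0.0416667⌋ = 16 → q.

ME04wq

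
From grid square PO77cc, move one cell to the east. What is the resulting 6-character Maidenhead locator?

PO77dc

Longitude subsquare c = 2; +1 → 3 = d.
The latitude characters are unchanged.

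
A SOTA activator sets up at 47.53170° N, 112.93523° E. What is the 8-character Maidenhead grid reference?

ON67lm27

Offset from 180°W / 90°S: lon 292.93523°, lat 137.53170°.
Field (20°×10°, letters A–R): 292.93523/20 → 14 → O, 137.53170/10 → 13 → N; chars ON.
Square (2°×1°, digits 0–9): 12.93523/2 → 6, 7.53170/1 → 7; chars 67.
Subsquare (5′×2.5′, letters a–x): 0.93523/0.0833333 → 11 → l, 0.53170/0.0416667 → 12 → m; chars lm.
Extended square (30″×15″, digits 0–9): 0.01856/0.00833333 → 2, 0.03170/0.00416667 → 7; chars 27.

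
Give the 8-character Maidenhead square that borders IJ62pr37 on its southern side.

Latitude extended square 7; −1 → 6.
The longitude characters are unchanged.

IJ62pr36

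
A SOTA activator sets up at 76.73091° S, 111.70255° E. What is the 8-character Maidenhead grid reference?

OB53ug44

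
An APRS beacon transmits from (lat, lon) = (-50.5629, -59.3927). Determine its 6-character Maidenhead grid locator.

GD09hk

Add 180° to longitude and 90° to latitude: 120.6073, 39.4371.
Field: lon ⌊120.6073/20⌋ = 6 → G; lat ⌊39.4371/10⌋ = 3 → D.
Square: lon ⌊0.6073/2⌋ = 0; lat ⌊9.4371/1⌋ = 9.
Subsquare: lon ⌊0.6073/0.0833333⌋ = 7 → h; lat ⌊0.4371/0.0416667⌋ = 10 → k.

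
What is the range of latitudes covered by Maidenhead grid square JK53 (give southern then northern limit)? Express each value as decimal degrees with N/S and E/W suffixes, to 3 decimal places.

Field J=9, K=10: +9·20° lon, +10·10° lat → SW at lon 0°, lat 10°.
Square 5, 3: +5·2° lon, +3·1° lat → SW at lon 10°, lat 13°.
Cell spans 2° lon × 1° lat.
south 13.000° N, north 14.000° N.

13.000° N, 14.000° N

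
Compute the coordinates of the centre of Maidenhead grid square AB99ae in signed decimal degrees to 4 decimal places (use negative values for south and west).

Field A=0, B=1: +0·20° lon, +1·10° lat → SW at lon -180°, lat -80°.
Square 9, 9: +9·2° lon, +9·1° lat → SW at lon -162°, lat -71°.
Subsquare a=0, e=4: +0·0.0833333° lon, +4·0.0416667° lat → SW at lon -162°, lat -70.8333°.
Cell spans 0.0833333° lon × 0.0416667° lat. Centre is SW corner plus half of each.
latitude -70.8125, longitude -161.9583.

-70.8125, -161.9583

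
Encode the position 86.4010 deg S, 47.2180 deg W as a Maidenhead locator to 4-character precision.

GA63

Offset from 180°W / 90°S: lon 132.78°, lat 3.60°.
Field (20°×10°, letters A–R): lon ⌊132.78/20⌋ = 6 → G; lat ⌊3.60/10⌋ = 0 → A.
Square (2°×1°, digits 0–9): lon ⌊12.78/2⌋ = 6; lat ⌊3.60/1⌋ = 3.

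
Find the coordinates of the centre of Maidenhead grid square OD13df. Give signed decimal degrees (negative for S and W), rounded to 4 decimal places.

-56.7708, 102.2917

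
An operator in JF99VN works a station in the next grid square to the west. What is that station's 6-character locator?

Longitude subsquare v = 21; −1 → 20 = u.
The latitude characters are unchanged.

JF99un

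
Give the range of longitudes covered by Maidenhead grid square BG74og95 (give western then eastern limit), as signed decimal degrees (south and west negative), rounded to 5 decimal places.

-144.75833, -144.75000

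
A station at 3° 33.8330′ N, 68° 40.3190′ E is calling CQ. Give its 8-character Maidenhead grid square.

Add 180° to longitude and 90° to latitude: 248.67198, 93.56388.
Field: lon ⌊248.67198/20⌋ = 12 → M; lat ⌊93.56388/10⌋ = 9 → J.
Square: lon ⌊8.67198/2⌋ = 4; lat ⌊3.56388/1⌋ = 3.
Subsquare: lon ⌊0.67198/0.0833333⌋ = 8 → i; lat ⌊0.56388/0.0416667⌋ = 13 → n.
Extended square: lon ⌊0.00532/0.00833333⌋ = 0; lat ⌊0.02222/0.00416667⌋ = 5.

MJ43in05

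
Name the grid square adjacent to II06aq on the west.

HI96xq

Longitude subsquare a = 0; −1 → -1, wraps to 23 = x, carry into square.
Longitude square 0; −1 → -1, wraps to 9, carry into field.
Longitude field I = 8; −1 → 7 = H.
The latitude characters are unchanged.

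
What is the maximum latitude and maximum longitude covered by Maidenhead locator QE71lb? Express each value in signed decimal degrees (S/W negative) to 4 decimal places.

Field Q=16, E=4: +16·20° lon, +4·10° lat → SW at lon 140°, lat -50°.
Square 7, 1: +7·2° lon, +1·1° lat → SW at lon 154°, lat -49°.
Subsquare l=11, b=1: +11·0.0833333° lon, +1·0.0416667° lat → SW at lon 154.917°, lat -48.9583°.
Cell spans 0.0833333° lon × 0.0416667° lat. NE corner is SW corner plus one full cell.
latitude -48.9167, longitude 155.0000.

-48.9167, 155.0000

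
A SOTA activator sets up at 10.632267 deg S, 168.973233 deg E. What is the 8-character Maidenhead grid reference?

RH49li68

Add 180° to longitude and 90° to latitude: 348.97323, 79.36773.
Field: lon ⌊348.97323/20⌋ = 17 → R; lat ⌊79.36773/10⌋ = 7 → H.
Square: lon ⌊8.97323/2⌋ = 4; lat ⌊9.36773/1⌋ = 9.
Subsquare: lon ⌊0.97323/0.0833333⌋ = 11 → l; lat ⌊0.36773/0.0416667⌋ = 8 → i.
Extended square: lon ⌊0.05657/0.00833333⌋ = 6; lat ⌊0.03440/0.00416667⌋ = 8.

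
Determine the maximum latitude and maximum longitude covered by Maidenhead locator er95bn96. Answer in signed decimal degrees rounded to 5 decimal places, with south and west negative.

85.57083, -81.83333

Field E=4, R=17: +4·20° lon, +17·10° lat → SW at lon -100°, lat 80°.
Square 9, 5: +9·2° lon, +5·1° lat → SW at lon -82°, lat 85°.
Subsquare b=1, n=13: +1·0.0833333° lon, +13·0.0416667° lat → SW at lon -81.9167°, lat 85.5417°.
Extended square 9, 6: +9·0.00833333° lon, +6·0.00416667° lat → SW at lon -81.8417°, lat 85.5667°.
Cell spans 0.00833333° lon × 0.00416667° lat. NE corner is SW corner plus one full cell.
latitude 85.57083, longitude -81.83333.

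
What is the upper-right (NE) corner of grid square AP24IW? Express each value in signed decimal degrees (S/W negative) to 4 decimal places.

64.9583, -175.2500

Field A=0, P=15: +0·20° lon, +15·10° lat → SW at lon -180°, lat 60°.
Square 2, 4: +2·2° lon, +4·1° lat → SW at lon -176°, lat 64°.
Subsquare i=8, w=22: +8·0.0833333° lon, +22·0.0416667° lat → SW at lon -175.333°, lat 64.9167°.
Cell spans 0.0833333° lon × 0.0416667° lat. NE corner is SW corner plus one full cell.
latitude 64.9583, longitude -175.2500.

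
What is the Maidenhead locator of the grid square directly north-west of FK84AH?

FK74xi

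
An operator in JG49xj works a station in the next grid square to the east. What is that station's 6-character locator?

Longitude subsquare x = 23; +1 → 24, wraps to 0 = a, carry into square.
Longitude square 4; +1 → 5.
The latitude characters are unchanged.

JG59aj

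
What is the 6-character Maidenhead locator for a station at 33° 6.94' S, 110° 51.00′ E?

OF56kv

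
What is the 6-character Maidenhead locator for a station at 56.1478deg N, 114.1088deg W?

Offset from 180°W / 90°S: lon 65.8912°, lat 146.1478°.
Field (20°×10°, letters A–R): 65.8912/20 → 3 → D, 146.1478/10 → 14 → O; chars DO.
Square (2°×1°, digits 0–9): 5.8912/2 → 2, 6.1478/1 → 6; chars 26.
Subsquare (5′×2.5′, letters a–x): 1.8912/0.0833333 → 22 → w, 0.1478/0.0416667 → 3 → d; chars wd.

DO26wd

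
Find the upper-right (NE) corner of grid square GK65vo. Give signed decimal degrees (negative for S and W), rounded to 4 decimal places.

Field G=6, K=10: +6·20° lon, +10·10° lat → SW at lon -60°, lat 10°.
Square 6, 5: +6·2° lon, +5·1° lat → SW at lon -48°, lat 15°.
Subsquare v=21, o=14: +21·0.0833333° lon, +14·0.0416667° lat → SW at lon -46.25°, lat 15.5833°.
Cell spans 0.0833333° lon × 0.0416667° lat. NE corner is SW corner plus one full cell.
latitude 15.6250, longitude -46.1667.

15.6250, -46.1667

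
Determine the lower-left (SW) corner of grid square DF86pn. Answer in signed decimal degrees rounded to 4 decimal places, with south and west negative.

-33.4583, -102.7500

Field D=3, F=5: +3·20° lon, +5·10° lat → SW at lon -120°, lat -40°.
Square 8, 6: +8·2° lon, +6·1° lat → SW at lon -104°, lat -34°.
Subsquare p=15, n=13: +15·0.0833333° lon, +13·0.0416667° lat → SW at lon -102.75°, lat -33.4583°.
latitude -33.4583, longitude -102.7500.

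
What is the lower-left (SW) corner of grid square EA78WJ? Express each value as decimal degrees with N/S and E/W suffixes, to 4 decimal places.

Field E=4, A=0: +4·20° lon, +0·10° lat → SW at lon -100°, lat -90°.
Square 7, 8: +7·2° lon, +8·1° lat → SW at lon -86°, lat -82°.
Subsquare w=22, j=9: +22·0.0833333° lon, +9·0.0416667° lat → SW at lon -84.1667°, lat -81.625°.
latitude 81.6250° S, longitude 84.1667° W.

81.6250° S, 84.1667° W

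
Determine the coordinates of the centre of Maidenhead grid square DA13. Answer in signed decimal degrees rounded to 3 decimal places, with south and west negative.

-86.500, -117.000

Field D=3, A=0: +3·20° lon, +0·10° lat → SW at lon -120°, lat -90°.
Square 1, 3: +1·2° lon, +3·1° lat → SW at lon -118°, lat -87°.
Cell spans 2° lon × 1° lat. Centre is SW corner plus half of each.
latitude -86.500, longitude -117.000.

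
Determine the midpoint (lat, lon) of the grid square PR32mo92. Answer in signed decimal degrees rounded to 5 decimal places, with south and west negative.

82.59375, 127.07917

Field P=15, R=17: +15·20° lon, +17·10° lat → SW at lon 120°, lat 80°.
Square 3, 2: +3·2° lon, +2·1° lat → SW at lon 126°, lat 82°.
Subsquare m=12, o=14: +12·0.0833333° lon, +14·0.0416667° lat → SW at lon 127°, lat 82.5833°.
Extended square 9, 2: +9·0.00833333° lon, +2·0.00416667° lat → SW at lon 127.075°, lat 82.5917°.
Cell spans 0.00833333° lon × 0.00416667° lat. Centre is SW corner plus half of each.
latitude 82.59375, longitude 127.07917.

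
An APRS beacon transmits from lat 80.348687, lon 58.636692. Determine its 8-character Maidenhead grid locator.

LR90hi63

Shift to the Maidenhead origin (180°W, 90°S): lon 238.63669, lat 170.34869.
Field: lon ⌊238.63669/20⌋ = 11 → L; lat ⌊170.34869/10⌋ = 17 → R.
Square: lon ⌊18.63669/2⌋ = 9; lat ⌊0.34869/1⌋ = 0.
Subsquare: lon ⌊0.63669/0.0833333⌋ = 7 → h; lat ⌊0.34869/0.0416667⌋ = 8 → i.
Extended square: lon ⌊0.05336/0.00833333⌋ = 6; lat ⌊0.01535/0.00416667⌋ = 3.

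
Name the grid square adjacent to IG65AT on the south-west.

IG55xs

Longitude subsquare a = 0; −1 → -1, wraps to 23 = x, carry into square.
Longitude square 6; −1 → 5.
Latitude subsquare t = 19; −1 → 18 = s.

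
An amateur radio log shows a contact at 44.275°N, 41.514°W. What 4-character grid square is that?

Add 180° to longitude and 90° to latitude: 138.49, 134.28.
Field: lon ⌊138.49/20⌋ = 6 → G; lat ⌊134.28/10⌋ = 13 → N.
Square: lon ⌊18.49/2⌋ = 9; lat ⌊4.28/1⌋ = 4.

GN94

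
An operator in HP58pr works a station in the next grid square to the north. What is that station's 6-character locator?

Latitude subsquare r = 17; +1 → 18 = s.
The longitude characters are unchanged.

HP58ps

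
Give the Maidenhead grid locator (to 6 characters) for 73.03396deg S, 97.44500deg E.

Shift to the Maidenhead origin (180°W, 90°S): lon 277.4450, lat 16.9660.
Field: lon ⌊277.4450/20⌋ = 13 → N; lat ⌊16.9660/10⌋ = 1 → B.
Square: lon ⌊17.4450/2⌋ = 8; lat ⌊6.9660/1⌋ = 6.
Subsquare: lon ⌊1.4450/0.0833333⌋ = 17 → r; lat ⌊0.9660/0.0416667⌋ = 23 → x.

NB86rx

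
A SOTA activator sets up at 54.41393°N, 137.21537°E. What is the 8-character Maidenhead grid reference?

PO84oj59

Add 180° to longitude and 90° to latitude: 317.21537, 144.41393.
Field: 317.21537/20 → 15 → P, 144.41393/10 → 14 → O; chars PO.
Square: 17.21537/2 → 8, 4.41393/1 → 4; chars 84.
Subsquare: 1.21537/0.0833333 → 14 → o, 0.41393/0.0416667 → 9 → j; chars oj.
Extended square: 0.04870/0.00833333 → 5, 0.03893/0.00416667 → 9; chars 59.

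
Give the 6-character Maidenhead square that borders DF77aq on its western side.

Longitude subsquare a = 0; −1 → -1, wraps to 23 = x, carry into square.
Longitude square 7; −1 → 6.
The latitude characters are unchanged.

DF67xq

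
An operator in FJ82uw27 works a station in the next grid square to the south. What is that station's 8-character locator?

Latitude extended square 7; −1 → 6.
The longitude characters are unchanged.

FJ82uw26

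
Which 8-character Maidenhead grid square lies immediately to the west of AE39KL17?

Longitude extended square 1; −1 → 0.
The latitude characters are unchanged.

AE39kl07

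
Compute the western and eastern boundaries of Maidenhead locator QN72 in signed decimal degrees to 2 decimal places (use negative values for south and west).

154.00, 156.00

Field Q=16, N=13: +16·20° lon, +13·10° lat → SW at lon 140°, lat 40°.
Square 7, 2: +7·2° lon, +2·1° lat → SW at lon 154°, lat 42°.
Cell spans 2° lon × 1° lat.
west 154.00, east 156.00.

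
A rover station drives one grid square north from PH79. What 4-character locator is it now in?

PI70

Latitude square 9; +1 → 10, wraps to 0, carry into field.
Latitude field H = 7; +1 → 8 = I.
The longitude characters are unchanged.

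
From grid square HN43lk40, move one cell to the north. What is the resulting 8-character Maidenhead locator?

Latitude extended square 0; +1 → 1.
The longitude characters are unchanged.

HN43lk41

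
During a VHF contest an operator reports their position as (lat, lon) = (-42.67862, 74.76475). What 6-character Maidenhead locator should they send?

ME77jh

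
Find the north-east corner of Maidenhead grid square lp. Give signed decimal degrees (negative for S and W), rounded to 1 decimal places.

70.0, 60.0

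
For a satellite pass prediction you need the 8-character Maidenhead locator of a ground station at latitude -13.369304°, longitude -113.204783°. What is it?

DH36jp51

Shift to the Maidenhead origin (180°W, 90°S): lon 66.79522, lat 76.63070.
Field: 66.79522/20 → 3 → D, 76.63070/10 → 7 → H; chars DH.
Square: 6.79522/2 → 3, 6.63070/1 → 6; chars 36.
Subsquare: 0.79522/0.0833333 → 9 → j, 0.63070/0.0416667 → 15 → p; chars jp.
Extended square: 0.04522/0.00833333 → 5, 0.00570/0.00416667 → 1; chars 51.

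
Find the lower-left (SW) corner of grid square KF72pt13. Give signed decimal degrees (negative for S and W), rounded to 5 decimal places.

Field K=10, F=5: +10·20° lon, +5·10° lat → SW at lon 20°, lat -40°.
Square 7, 2: +7·2° lon, +2·1° lat → SW at lon 34°, lat -38°.
Subsquare p=15, t=19: +15·0.0833333° lon, +19·0.0416667° lat → SW at lon 35.25°, lat -37.2083°.
Extended square 1, 3: +1·0.00833333° lon, +3·0.00416667° lat → SW at lon 35.2583°, lat -37.1958°.
latitude -37.19583, longitude 35.25833.

-37.19583, 35.25833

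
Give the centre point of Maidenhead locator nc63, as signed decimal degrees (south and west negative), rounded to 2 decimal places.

Field N=13, C=2: +13·20° lon, +2·10° lat → SW at lon 80°, lat -70°.
Square 6, 3: +6·2° lon, +3·1° lat → SW at lon 92°, lat -67°.
Cell spans 2° lon × 1° lat. Centre is SW corner plus half of each.
latitude -66.50, longitude 93.00.

-66.50, 93.00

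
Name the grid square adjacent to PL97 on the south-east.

QL06

Longitude square 9; +1 → 10, wraps to 0, carry into field.
Longitude field P = 15; +1 → 16 = Q.
Latitude square 7; −1 → 6.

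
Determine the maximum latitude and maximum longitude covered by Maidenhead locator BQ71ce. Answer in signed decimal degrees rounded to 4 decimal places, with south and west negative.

Field B=1, Q=16: +1·20° lon, +16·10° lat → SW at lon -160°, lat 70°.
Square 7, 1: +7·2° lon, +1·1° lat → SW at lon -146°, lat 71°.
Subsquare c=2, e=4: +2·0.0833333° lon, +4·0.0416667° lat → SW at lon -145.833°, lat 71.1667°.
Cell spans 0.0833333° lon × 0.0416667° lat. NE corner is SW corner plus one full cell.
latitude 71.2083, longitude -145.7500.

71.2083, -145.7500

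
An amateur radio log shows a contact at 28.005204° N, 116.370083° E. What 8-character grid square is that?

Shift to the Maidenhead origin (180°W, 90°S): lon 296.37008, lat 118.00520.
Field (20°×10°, letters A–R): 296.37008/20 → 14 → O, 118.00520/10 → 11 → L; chars OL.
Square (2°×1°, digits 0–9): 16.37008/2 → 8, 8.00520/1 → 8; chars 88.
Subsquare (5′×2.5′, letters a–x): 0.37008/0.0833333 → 4 → e, 0.00520/0.0416667 → 0 → a; chars ea.
Extended square (30″×15″, digits 0–9): 0.03675/0.00833333 → 4, 0.00520/0.00416667 → 1; chars 41.

OL88ea41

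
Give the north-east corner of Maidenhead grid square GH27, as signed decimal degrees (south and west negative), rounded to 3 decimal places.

Field G=6, H=7: +6·20° lon, +7·10° lat → SW at lon -60°, lat -20°.
Square 2, 7: +2·2° lon, +7·1° lat → SW at lon -56°, lat -13°.
Cell spans 2° lon × 1° lat. NE corner is SW corner plus one full cell.
latitude -12.000, longitude -54.000.

-12.000, -54.000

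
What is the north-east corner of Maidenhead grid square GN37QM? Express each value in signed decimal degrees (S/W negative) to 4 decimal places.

47.5417, -52.5833

Field G=6, N=13: +6·20° lon, +13·10° lat → SW at lon -60°, lat 40°.
Square 3, 7: +3·2° lon, +7·1° lat → SW at lon -54°, lat 47°.
Subsquare q=16, m=12: +16·0.0833333° lon, +12·0.0416667° lat → SW at lon -52.6667°, lat 47.5°.
Cell spans 0.0833333° lon × 0.0416667° lat. NE corner is SW corner plus one full cell.
latitude 47.5417, longitude -52.5833.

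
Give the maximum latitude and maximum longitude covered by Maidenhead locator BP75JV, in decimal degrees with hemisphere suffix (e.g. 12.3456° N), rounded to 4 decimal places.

65.9167° N, 145.1667° W

Field B=1, P=15: +1·20° lon, +15·10° lat → SW at lon -160°, lat 60°.
Square 7, 5: +7·2° lon, +5·1° lat → SW at lon -146°, lat 65°.
Subsquare j=9, v=21: +9·0.0833333° lon, +21·0.0416667° lat → SW at lon -145.25°, lat 65.875°.
Cell spans 0.0833333° lon × 0.0416667° lat. NE corner is SW corner plus one full cell.
latitude 65.9167° N, longitude 145.1667° W.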